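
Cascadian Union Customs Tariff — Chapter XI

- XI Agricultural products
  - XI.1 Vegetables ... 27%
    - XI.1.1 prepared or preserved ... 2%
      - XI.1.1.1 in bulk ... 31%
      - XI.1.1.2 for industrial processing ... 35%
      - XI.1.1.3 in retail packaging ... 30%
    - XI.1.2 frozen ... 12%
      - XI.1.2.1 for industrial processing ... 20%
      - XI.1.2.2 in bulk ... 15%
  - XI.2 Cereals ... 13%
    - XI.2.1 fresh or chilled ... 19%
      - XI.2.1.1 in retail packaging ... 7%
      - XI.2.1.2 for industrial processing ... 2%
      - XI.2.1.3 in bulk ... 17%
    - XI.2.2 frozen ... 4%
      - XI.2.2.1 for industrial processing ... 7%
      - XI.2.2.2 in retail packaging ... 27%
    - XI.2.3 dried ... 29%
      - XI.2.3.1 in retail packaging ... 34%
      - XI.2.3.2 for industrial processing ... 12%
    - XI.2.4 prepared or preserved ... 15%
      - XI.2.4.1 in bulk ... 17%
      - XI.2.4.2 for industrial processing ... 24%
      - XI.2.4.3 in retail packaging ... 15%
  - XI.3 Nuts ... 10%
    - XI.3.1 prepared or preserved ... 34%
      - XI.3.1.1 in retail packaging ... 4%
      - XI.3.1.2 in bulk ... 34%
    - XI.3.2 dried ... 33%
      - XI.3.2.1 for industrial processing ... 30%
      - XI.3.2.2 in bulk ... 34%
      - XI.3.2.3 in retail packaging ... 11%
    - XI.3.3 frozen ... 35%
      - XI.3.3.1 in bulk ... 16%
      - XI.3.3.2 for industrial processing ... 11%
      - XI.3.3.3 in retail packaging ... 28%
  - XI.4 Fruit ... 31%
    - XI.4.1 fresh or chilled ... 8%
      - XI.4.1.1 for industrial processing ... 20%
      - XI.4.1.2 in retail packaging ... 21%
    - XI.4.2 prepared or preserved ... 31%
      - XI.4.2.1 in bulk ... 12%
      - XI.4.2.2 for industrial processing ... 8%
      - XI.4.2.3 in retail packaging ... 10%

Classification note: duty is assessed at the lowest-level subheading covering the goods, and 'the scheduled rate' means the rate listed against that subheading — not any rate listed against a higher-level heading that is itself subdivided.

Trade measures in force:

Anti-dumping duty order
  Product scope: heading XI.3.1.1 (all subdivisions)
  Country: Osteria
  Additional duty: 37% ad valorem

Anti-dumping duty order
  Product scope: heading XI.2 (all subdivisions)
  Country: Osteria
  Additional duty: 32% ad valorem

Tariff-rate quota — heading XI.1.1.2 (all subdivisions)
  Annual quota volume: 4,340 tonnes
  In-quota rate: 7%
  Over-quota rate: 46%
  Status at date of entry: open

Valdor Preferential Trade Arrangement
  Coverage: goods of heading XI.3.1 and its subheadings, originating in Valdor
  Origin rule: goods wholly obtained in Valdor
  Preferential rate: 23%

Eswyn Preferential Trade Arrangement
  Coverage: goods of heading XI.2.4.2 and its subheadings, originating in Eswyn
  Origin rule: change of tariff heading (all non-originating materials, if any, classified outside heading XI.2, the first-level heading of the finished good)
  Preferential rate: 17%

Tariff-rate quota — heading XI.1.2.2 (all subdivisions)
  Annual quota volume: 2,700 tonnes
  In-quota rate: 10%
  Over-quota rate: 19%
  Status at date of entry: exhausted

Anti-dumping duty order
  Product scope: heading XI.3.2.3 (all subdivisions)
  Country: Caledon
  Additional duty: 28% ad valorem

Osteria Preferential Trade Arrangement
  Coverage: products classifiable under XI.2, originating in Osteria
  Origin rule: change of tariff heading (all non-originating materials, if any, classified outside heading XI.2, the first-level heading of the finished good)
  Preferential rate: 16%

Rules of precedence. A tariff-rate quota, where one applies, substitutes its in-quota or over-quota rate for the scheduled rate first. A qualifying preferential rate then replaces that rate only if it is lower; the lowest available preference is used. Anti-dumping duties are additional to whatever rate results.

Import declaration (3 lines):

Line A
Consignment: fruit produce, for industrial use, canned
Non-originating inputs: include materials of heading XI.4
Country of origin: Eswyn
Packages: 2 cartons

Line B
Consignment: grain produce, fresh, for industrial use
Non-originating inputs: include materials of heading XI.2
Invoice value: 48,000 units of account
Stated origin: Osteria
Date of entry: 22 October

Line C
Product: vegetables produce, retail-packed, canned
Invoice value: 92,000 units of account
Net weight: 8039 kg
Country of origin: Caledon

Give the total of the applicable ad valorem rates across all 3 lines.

Line A: fruit → XI.4; canned → XI.4.2; for industrial use → XI.4.2.2. Scheduled 8%. Eswyn agreement on XI.2.4.2: XI.4.2.2 not covered. → 8%.
Line B: grain → XI.2; fresh → XI.2.1; for industrial use → XI.2.1.2. Scheduled 2%. Osteria agreement on XI.2: CTH not met; anti-dumping (Osteria, XI.2): +32%; total 2% + 32% = 34%. → 34%.
Line C: vegetables → XI.1; canned → XI.1.1; retail-packed → XI.1.1.3. Scheduled 30%. No special measure applies. → 30%.
Sum: 8% + 34% + 30% = 72%.

72%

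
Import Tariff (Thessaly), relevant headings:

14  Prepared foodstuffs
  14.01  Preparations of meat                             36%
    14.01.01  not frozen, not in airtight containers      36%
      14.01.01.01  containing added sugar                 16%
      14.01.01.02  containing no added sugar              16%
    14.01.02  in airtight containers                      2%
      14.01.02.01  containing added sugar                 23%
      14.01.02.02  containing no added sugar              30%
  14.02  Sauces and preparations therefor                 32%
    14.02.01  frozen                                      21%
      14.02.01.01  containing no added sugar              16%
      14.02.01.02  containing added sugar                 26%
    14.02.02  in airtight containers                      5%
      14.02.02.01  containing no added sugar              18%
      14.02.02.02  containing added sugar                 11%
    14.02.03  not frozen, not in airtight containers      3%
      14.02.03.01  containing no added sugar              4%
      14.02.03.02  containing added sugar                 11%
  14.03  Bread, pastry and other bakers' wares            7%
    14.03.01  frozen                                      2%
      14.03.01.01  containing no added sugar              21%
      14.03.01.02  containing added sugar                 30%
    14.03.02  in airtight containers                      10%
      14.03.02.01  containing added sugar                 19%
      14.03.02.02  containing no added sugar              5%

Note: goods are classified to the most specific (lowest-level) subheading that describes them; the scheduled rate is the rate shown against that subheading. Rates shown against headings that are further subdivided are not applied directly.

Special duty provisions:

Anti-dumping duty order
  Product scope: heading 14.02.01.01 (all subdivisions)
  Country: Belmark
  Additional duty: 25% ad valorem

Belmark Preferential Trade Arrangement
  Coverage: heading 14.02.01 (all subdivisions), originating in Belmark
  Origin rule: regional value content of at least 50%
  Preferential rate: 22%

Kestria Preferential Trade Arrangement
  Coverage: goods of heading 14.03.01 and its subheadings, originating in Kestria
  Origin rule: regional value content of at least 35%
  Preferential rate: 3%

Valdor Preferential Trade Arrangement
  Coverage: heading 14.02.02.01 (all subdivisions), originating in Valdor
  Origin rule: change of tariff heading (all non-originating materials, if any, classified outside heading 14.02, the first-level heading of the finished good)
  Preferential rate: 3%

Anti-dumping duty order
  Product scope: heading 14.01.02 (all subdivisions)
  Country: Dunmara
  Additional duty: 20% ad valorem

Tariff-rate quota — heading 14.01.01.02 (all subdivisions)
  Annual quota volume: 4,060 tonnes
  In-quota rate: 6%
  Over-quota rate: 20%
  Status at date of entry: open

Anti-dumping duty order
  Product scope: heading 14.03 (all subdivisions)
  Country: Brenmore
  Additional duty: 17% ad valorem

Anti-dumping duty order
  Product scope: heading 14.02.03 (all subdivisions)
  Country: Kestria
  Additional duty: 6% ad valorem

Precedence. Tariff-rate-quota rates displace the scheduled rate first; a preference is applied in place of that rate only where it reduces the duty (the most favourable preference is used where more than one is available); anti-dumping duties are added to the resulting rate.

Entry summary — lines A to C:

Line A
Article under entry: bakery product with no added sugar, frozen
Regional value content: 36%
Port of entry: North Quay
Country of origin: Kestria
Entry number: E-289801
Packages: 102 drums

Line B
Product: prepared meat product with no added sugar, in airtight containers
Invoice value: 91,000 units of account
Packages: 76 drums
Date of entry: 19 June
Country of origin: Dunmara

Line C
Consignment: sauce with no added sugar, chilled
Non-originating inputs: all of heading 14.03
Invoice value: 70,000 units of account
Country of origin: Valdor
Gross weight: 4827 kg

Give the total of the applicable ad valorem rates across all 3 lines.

57%

Line A: bakery product → 14.03; frozen → 14.03.01; with no added sugar → 14.03.01.01. Scheduled 21%. Kestria agreement on 14.03.01: RVC ≥ 35% → 3% available; preferential 3%. → 3%.
Line B: prepared meat product → 14.01; in airtight containers → 14.01.02; with no added sugar → 14.01.02.02. Scheduled 30%. anti-dumping (Dunmara, 14.01.02): +20%; total 30% + 20% = 50%. → 50%.
Line C: sauce → 14.02; chilled → 14.02.03; with no added sugar → 14.02.03.01. Scheduled 4%. Valdor agreement on 14.02.02.01: 14.02.03.01 not covered. → 4%.
Sum: 3% + 50% + 4% = 57%.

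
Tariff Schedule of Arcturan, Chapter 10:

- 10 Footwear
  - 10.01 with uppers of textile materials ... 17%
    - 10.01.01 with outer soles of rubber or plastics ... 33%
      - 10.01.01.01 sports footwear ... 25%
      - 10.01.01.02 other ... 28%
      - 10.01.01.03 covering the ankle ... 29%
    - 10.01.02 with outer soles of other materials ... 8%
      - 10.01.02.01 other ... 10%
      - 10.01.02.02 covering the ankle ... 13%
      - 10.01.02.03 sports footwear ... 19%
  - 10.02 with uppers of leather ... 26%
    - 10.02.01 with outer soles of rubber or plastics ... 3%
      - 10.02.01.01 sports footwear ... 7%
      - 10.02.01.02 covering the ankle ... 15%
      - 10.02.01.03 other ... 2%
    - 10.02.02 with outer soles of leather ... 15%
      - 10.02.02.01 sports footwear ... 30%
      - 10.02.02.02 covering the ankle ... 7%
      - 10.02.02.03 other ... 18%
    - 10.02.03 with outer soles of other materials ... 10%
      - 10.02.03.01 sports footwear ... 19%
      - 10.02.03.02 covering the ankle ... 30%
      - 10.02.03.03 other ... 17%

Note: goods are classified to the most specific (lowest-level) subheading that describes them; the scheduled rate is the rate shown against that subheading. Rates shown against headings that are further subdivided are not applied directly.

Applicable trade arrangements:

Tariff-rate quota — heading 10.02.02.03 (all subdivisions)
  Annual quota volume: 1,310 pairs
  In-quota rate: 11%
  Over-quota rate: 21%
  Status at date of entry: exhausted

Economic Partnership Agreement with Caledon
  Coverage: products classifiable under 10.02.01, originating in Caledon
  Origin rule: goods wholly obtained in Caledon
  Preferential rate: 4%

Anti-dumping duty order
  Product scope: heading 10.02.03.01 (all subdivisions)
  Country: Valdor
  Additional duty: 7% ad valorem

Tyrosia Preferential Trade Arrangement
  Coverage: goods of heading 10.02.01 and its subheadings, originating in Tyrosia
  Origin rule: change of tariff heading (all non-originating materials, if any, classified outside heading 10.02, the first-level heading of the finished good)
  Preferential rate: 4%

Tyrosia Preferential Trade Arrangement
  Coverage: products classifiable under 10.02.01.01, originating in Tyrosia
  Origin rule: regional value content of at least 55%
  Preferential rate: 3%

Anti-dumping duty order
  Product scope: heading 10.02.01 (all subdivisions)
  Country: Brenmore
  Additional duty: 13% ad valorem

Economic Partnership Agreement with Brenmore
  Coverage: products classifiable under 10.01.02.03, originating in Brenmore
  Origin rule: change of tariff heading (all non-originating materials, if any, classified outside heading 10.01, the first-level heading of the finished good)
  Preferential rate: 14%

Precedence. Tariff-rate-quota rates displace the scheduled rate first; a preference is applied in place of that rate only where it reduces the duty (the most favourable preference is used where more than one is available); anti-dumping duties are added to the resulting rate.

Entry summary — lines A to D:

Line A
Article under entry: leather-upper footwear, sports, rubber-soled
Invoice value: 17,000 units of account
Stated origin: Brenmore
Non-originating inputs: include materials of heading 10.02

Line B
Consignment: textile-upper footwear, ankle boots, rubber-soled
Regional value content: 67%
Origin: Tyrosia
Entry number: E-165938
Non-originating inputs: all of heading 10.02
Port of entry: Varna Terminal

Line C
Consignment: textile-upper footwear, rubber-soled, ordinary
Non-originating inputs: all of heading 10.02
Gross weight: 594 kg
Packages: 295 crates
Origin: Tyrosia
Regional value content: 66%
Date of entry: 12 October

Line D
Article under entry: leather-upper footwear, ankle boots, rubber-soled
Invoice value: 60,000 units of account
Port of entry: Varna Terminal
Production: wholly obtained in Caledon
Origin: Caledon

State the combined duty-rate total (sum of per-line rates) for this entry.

Line A: leather-upper → 10.02; rubber-soled → 10.02.01; sports → 10.02.01.01. Scheduled 7%. Brenmore agreement on 10.01.02.03: 10.02.01.01 not covered; anti-dumping (Brenmore, 10.02.01): +13%; total 7% + 13% = 20%. → 20%.
Line B: textile-upper → 10.01; rubber-soled → 10.01.01; ankle boots → 10.01.01.03. Scheduled 29%. Tyrosia agreement on 10.02.01: 10.01.01.03 not covered; Tyrosia agreement on 10.02.01.01: 10.01.01.03 not covered. → 29%.
Line C: textile-upper → 10.01; rubber-soled → 10.01.01; ordinary → 10.01.01.02. Scheduled 28%. Tyrosia agreement on 10.02.01: 10.01.01.02 not covered; Tyrosia agreement on 10.02.01.01: 10.01.01.02 not covered. → 28%.
Line D: leather-upper → 10.02; rubber-soled → 10.02.01; ankle boots → 10.02.01.02. Scheduled 15%. Caledon agreement on 10.02.01: wholly obtained → 4% available; preferential 4%. → 4%.
Sum: 20% + 29% + 28% + 4% = 81%.

81%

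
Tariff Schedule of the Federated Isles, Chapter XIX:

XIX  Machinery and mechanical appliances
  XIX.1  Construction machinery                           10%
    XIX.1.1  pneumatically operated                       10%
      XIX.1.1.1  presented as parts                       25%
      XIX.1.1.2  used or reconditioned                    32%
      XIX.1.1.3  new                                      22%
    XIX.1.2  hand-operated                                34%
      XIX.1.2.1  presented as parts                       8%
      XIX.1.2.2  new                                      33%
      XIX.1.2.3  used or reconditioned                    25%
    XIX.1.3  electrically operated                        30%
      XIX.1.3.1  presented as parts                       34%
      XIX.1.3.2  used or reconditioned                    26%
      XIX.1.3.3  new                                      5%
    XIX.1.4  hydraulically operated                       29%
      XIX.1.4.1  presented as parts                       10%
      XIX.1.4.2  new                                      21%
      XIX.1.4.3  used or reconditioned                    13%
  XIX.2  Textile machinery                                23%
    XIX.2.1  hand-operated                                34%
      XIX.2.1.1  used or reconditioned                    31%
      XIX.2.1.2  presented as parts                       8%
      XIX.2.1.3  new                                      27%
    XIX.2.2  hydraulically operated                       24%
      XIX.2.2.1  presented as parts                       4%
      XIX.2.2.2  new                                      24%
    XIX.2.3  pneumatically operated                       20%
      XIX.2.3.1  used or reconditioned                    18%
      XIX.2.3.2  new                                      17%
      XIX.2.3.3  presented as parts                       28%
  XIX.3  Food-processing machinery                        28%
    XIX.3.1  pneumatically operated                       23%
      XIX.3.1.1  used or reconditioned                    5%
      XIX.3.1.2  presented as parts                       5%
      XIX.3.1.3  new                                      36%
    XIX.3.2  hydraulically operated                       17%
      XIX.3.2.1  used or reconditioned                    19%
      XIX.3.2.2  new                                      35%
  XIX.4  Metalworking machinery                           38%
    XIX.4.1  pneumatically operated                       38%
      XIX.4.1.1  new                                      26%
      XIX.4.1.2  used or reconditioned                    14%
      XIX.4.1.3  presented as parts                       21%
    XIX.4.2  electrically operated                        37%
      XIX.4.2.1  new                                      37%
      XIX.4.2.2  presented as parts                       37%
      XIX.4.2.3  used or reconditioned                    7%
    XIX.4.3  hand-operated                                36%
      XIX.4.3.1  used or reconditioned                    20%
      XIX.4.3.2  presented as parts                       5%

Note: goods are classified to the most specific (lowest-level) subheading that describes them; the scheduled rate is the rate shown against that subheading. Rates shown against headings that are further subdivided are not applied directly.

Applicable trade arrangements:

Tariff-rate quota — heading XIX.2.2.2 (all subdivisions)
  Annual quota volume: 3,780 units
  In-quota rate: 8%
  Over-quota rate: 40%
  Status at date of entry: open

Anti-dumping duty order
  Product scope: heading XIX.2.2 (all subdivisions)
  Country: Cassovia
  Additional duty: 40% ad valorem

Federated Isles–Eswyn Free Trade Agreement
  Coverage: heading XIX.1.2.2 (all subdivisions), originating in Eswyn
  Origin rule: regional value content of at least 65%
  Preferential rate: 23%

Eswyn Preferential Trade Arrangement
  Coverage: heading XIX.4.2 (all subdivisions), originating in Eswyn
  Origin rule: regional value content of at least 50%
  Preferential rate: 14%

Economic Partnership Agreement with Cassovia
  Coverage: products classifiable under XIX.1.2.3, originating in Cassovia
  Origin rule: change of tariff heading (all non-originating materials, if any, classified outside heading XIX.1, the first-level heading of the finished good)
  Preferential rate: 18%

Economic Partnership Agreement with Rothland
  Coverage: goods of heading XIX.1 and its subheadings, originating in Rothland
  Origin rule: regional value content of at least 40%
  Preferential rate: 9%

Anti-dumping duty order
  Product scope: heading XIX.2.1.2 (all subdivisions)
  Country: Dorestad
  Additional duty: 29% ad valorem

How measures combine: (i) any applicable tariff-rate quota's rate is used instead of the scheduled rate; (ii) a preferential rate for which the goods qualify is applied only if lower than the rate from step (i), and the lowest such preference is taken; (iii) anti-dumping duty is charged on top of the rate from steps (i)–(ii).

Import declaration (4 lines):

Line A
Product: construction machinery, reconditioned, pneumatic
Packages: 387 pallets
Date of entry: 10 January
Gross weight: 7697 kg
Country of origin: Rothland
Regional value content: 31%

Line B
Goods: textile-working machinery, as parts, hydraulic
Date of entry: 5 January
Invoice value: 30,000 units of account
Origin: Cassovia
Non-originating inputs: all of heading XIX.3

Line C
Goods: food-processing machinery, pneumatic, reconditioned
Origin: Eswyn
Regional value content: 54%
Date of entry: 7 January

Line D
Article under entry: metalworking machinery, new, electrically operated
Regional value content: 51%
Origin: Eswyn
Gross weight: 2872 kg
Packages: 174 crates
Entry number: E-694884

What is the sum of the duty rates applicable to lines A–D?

Line A: construction → XIX.1; pneumatic → XIX.1.1; reconditioned → XIX.1.1.2. Scheduled 32%. Rothland agreement on XIX.1: RVC < 40%. → 32%.
Line B: textile-working → XIX.2; hydraulic → XIX.2.2; as parts → XIX.2.2.1. Scheduled 4%. Cassovia agreement on XIX.1.2.3: XIX.2.2.1 not covered; anti-dumping (Cassovia, XIX.2.2): +40%; total 4% + 40% = 44%. → 44%.
Line C: food-processing → XIX.3; pneumatic → XIX.3.1; reconditioned → XIX.3.1.1. Scheduled 5%. Eswyn agreement on XIX.1.2.2: XIX.3.1.1 not covered; Eswyn agreement on XIX.4.2: XIX.3.1.1 not covered. → 5%.
Line D: metalworking → XIX.4; electrically operated → XIX.4.2; new → XIX.4.2.1. Scheduled 37%. Eswyn agreement on XIX.1.2.2: XIX.4.2.1 not covered; Eswyn agreement on XIX.4.2: RVC ≥ 50% → 14% available; preferential 14%. → 14%.
Sum: 32% + 44% + 5% + 14% = 95%.

95%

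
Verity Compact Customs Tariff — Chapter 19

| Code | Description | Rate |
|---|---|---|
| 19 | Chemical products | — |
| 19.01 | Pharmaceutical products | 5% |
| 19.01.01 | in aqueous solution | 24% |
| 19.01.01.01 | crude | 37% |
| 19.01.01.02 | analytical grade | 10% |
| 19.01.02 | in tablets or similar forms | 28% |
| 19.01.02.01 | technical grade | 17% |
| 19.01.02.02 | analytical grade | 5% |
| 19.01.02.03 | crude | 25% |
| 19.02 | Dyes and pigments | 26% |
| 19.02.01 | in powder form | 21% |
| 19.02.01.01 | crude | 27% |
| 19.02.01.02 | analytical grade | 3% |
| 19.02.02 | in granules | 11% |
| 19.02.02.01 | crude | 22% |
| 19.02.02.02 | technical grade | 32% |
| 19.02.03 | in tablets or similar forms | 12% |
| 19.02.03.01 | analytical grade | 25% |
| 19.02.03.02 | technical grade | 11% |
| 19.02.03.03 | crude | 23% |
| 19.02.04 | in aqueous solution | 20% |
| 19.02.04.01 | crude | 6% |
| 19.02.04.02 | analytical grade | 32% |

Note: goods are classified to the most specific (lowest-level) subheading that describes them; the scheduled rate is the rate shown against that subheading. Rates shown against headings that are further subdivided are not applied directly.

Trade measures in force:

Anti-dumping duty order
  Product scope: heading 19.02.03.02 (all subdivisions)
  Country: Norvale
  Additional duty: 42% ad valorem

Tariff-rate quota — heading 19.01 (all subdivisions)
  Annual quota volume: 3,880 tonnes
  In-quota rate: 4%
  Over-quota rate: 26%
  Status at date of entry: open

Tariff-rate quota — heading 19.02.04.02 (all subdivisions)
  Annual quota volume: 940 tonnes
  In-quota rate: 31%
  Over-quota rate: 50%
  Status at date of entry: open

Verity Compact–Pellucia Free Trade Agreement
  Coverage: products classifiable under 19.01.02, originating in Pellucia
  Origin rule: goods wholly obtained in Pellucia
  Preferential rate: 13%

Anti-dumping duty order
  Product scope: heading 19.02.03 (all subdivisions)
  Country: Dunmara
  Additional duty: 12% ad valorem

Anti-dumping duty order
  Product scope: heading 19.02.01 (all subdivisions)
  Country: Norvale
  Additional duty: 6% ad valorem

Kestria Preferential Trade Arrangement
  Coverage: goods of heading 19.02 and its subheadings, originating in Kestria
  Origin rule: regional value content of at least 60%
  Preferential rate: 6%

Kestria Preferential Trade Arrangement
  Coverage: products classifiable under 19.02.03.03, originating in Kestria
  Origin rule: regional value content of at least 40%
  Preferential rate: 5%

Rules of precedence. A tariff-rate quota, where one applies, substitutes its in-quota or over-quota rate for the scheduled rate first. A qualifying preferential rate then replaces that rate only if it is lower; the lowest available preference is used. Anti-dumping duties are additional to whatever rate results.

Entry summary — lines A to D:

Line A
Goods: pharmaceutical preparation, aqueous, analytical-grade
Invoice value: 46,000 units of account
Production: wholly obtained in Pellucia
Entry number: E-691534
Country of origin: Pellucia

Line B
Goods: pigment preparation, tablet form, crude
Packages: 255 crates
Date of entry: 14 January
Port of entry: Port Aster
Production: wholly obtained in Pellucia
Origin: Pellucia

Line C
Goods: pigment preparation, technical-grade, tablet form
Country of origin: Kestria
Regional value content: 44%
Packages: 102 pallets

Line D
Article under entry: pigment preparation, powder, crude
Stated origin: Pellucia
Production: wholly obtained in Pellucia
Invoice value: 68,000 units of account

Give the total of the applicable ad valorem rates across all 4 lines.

65%

Line A: pharmaceutical → 19.01; aqueous → 19.01.01; analytical-grade → 19.01.01.02. Scheduled 10%. quota on 19.01 open → in-quota 4%; Pellucia agreement on 19.01.02: 19.01.01.02 not covered. → 4%.
Line B: pigment → 19.02; tablet form → 19.02.03; crude → 19.02.03.03. Scheduled 23%. Pellucia agreement on 19.01.02: 19.02.03.03 not covered. → 23%.
Line C: pigment → 19.02; tablet form → 19.02.03; technical-grade → 19.02.03.02. Scheduled 11%. Kestria agreement on 19.02: RVC < 60%; Kestria agreement on 19.02.03.03: 19.02.03.02 not covered. → 11%.
Line D: pigment → 19.02; powder → 19.02.01; crude → 19.02.01.01. Scheduled 27%. Pellucia agreement on 19.01.02: 19.02.01.01 not covered. → 27%.
Sum: 4% + 23% + 11% + 27% = 65%.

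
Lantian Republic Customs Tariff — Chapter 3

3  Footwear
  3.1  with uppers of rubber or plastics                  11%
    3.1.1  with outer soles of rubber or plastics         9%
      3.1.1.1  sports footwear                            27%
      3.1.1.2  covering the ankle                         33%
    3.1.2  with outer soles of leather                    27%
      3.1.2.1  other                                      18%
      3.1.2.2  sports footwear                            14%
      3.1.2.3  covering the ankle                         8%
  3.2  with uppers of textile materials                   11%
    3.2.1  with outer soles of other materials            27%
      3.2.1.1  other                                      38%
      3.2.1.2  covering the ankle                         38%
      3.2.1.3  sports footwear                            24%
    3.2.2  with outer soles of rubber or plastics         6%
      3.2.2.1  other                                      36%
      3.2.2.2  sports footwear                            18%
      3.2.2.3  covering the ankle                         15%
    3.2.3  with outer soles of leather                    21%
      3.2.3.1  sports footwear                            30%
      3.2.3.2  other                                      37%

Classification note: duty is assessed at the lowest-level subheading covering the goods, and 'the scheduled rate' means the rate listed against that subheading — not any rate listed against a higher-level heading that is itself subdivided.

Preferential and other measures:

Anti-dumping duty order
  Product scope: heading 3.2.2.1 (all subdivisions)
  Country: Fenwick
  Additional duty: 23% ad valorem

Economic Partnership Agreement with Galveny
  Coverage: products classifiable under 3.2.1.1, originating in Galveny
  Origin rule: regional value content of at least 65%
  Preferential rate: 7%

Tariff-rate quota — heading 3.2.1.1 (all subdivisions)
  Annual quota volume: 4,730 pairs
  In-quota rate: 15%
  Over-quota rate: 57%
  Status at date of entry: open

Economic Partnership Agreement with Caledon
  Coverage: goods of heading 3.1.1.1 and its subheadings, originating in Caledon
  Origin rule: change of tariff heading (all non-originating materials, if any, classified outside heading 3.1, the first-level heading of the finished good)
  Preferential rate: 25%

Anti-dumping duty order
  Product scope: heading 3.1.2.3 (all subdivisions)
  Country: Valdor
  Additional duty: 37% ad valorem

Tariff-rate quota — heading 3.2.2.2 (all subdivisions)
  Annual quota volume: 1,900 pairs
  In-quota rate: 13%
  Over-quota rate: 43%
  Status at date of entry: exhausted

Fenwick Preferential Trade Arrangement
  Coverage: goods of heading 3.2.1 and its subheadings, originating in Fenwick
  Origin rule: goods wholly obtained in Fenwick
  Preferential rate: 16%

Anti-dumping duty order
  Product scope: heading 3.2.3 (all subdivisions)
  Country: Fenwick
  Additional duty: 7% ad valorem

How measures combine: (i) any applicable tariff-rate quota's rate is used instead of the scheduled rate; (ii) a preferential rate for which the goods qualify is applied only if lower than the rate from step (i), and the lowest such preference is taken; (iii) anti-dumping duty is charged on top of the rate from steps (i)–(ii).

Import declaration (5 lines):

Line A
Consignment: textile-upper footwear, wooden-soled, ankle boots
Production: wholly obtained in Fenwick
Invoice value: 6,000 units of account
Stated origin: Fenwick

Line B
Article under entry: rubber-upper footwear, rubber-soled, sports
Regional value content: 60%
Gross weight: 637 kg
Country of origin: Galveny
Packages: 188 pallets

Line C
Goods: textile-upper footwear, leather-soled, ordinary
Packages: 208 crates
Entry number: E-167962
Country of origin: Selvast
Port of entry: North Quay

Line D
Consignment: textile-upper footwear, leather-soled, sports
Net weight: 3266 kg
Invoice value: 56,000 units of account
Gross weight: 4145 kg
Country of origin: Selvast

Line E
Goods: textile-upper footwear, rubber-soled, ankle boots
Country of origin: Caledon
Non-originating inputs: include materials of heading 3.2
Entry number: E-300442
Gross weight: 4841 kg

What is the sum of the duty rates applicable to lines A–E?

125%

Line A: textile-upper → 3.2; wooden-soled → 3.2.1; ankle boots → 3.2.1.2. Scheduled 38%. Fenwick agreement on 3.2.1: wholly obtained → 16% available; preferential 16%. → 16%.
Line B: rubber-upper → 3.1; rubber-soled → 3.1.1; sports → 3.1.1.1. Scheduled 27%. Galveny agreement on 3.2.1.1: 3.1.1.1 not covered. → 27%.
Line C: textile-upper → 3.2; leather-soled → 3.2.3; ordinary → 3.2.3.2. Scheduled 37%. No special measure applies. → 37%.
Line D: textile-upper → 3.2; leather-soled → 3.2.3; sports → 3.2.3.1. Scheduled 30%. No special measure applies. → 30%.
Line E: textile-upper → 3.2; rubber-soled → 3.2.2; ankle boots → 3.2.2.3. Scheduled 15%. Caledon agreement on 3.1.1.1: 3.2.2.3 not covered. → 15%.
Sum: 16% + 27% + 37% + 30% + 15% = 125%.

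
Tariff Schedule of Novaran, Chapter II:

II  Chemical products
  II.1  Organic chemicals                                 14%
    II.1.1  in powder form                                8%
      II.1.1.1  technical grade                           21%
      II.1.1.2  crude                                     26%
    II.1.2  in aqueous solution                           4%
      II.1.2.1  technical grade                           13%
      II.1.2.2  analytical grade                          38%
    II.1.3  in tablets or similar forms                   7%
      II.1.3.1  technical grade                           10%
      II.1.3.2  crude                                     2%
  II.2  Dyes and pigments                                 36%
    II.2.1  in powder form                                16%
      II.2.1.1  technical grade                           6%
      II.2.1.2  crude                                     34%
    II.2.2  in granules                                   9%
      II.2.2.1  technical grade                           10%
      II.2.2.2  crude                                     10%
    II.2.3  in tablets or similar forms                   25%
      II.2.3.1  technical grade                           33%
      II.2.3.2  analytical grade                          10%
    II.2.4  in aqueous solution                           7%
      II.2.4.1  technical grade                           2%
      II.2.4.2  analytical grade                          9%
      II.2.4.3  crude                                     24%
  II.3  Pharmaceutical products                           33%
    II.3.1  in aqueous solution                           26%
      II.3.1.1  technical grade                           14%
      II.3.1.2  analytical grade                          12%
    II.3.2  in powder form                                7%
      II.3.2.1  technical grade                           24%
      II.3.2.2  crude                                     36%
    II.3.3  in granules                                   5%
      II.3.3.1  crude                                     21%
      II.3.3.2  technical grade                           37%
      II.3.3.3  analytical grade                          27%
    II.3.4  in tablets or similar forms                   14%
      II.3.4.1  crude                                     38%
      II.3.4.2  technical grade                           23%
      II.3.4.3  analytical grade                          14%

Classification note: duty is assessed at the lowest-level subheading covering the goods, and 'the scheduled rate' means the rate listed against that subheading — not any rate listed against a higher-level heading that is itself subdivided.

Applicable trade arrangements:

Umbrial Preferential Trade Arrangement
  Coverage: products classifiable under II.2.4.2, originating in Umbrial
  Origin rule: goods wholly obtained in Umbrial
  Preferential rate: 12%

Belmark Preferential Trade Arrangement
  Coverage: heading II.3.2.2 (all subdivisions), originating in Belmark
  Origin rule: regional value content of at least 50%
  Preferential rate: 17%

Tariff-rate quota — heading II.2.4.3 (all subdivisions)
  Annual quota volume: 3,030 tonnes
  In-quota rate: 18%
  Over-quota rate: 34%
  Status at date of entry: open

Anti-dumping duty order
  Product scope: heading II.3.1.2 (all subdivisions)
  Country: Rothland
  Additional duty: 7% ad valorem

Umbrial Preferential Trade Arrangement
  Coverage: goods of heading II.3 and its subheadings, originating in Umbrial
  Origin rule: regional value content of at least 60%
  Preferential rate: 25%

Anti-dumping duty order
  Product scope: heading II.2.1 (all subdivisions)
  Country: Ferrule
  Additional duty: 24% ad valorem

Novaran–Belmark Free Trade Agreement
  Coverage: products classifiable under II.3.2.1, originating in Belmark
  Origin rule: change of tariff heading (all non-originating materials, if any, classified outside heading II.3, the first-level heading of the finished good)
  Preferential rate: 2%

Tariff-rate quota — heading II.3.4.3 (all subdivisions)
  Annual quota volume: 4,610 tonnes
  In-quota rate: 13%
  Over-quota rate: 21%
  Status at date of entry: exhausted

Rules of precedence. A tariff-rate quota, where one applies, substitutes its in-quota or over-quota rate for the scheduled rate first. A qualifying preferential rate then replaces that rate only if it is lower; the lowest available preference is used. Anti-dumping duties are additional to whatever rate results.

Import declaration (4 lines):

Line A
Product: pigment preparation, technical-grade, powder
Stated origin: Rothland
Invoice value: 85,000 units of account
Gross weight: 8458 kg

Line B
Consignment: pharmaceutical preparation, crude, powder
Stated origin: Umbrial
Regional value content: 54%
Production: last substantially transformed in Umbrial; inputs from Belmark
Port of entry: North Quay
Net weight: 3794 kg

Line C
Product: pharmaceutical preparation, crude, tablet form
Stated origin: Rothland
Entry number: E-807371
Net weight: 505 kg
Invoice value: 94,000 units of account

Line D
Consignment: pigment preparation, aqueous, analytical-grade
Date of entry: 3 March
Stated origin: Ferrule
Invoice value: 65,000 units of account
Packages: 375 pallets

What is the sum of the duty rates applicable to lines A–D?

Line A: pigment → II.2; powder → II.2.1; technical-grade → II.2.1.1. Scheduled 6%. No special measure applies. → 6%.
Line B: pharmaceutical → II.3; powder → II.3.2; crude → II.3.2.2. Scheduled 36%. Umbrial agreement on II.2.4.2: II.3.2.2 not covered; Umbrial agreement on II.3: RVC < 60%. → 36%.
Line C: pharmaceutical → II.3; tablet form → II.3.4; crude → II.3.4.1. Scheduled 38%. No special measure applies. → 38%.
Line D: pigment → II.2; aqueous → II.2.4; analytical-grade → II.2.4.2. Scheduled 9%. No special measure applies. → 9%.
Sum: 6% + 36% + 38% + 9% = 89%.

89%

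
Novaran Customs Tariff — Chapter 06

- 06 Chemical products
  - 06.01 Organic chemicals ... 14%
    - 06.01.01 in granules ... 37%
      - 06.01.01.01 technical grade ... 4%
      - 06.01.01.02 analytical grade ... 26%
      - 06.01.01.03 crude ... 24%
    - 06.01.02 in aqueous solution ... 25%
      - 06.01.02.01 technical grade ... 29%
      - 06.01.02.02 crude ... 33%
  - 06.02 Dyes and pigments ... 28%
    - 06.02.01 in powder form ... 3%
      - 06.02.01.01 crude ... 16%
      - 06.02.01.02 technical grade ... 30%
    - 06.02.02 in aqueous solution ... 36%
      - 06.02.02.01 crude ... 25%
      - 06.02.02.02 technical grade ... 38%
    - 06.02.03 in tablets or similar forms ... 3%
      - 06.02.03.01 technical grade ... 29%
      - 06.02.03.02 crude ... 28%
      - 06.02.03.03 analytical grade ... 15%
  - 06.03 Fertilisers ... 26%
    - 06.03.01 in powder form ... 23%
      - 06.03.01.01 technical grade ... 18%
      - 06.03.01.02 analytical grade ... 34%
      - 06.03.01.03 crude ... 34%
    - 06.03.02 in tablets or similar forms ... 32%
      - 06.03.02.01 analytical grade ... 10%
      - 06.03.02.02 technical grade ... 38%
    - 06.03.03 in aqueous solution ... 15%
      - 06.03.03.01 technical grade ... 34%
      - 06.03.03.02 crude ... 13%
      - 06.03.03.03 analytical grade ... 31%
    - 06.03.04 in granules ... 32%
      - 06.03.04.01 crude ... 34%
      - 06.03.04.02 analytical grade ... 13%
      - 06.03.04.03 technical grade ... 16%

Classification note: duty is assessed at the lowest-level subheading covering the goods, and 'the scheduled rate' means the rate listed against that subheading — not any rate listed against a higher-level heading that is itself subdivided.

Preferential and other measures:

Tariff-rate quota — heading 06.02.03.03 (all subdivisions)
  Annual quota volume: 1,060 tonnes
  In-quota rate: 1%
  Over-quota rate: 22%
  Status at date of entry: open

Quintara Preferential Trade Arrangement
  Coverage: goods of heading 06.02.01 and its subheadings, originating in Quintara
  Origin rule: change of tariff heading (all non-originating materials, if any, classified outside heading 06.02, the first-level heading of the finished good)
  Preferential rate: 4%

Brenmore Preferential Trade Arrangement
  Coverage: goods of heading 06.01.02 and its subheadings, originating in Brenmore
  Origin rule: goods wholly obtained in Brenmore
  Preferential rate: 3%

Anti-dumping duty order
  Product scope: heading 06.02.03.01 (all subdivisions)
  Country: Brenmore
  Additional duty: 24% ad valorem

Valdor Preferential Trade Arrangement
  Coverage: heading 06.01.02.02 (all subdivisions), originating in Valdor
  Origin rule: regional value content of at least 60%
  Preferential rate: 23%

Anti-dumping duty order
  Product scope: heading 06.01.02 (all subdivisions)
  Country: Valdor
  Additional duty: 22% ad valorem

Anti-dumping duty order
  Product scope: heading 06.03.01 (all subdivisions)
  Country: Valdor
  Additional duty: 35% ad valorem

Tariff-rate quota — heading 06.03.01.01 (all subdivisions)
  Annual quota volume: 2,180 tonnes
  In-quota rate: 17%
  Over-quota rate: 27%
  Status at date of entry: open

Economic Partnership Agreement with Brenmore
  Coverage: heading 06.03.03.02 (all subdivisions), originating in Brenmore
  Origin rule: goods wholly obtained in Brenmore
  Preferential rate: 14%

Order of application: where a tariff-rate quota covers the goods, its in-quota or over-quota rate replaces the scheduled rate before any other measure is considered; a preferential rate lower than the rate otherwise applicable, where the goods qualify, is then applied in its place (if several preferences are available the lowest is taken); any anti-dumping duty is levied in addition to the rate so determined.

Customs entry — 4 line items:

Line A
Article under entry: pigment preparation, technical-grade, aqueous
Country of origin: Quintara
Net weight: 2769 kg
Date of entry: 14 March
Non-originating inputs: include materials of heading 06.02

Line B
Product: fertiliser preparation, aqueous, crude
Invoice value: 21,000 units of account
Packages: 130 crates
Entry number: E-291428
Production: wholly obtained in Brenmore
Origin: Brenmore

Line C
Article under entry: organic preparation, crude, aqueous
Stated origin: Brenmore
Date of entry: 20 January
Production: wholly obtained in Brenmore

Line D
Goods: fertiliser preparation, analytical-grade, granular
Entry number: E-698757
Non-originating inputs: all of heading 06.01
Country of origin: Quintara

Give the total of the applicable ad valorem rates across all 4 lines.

67%

Line A: pigment → 06.02; aqueous → 06.02.02; technical-grade → 06.02.02.02. Scheduled 38%. Quintara agreement on 06.02.01: 06.02.02.02 not covered. → 38%.
Line B: fertiliser → 06.03; aqueous → 06.03.03; crude → 06.03.03.02. Scheduled 13%. Brenmore agreement on 06.01.02: 06.03.03.02 not covered; Brenmore agreement on 06.03.03.02: wholly obtained → 14% available; preference 14% not lower than 13% → no reduction. → 13%.
Line C: organic → 06.01; aqueous → 06.01.02; crude → 06.01.02.02. Scheduled 33%. Brenmore agreement on 06.01.02: wholly obtained → 3% available; Brenmore agreement on 06.03.03.02: 06.01.02.02 not covered; preferential 3%. → 3%.
Line D: fertiliser → 06.03; granular → 06.03.04; analytical-grade → 06.03.04.02. Scheduled 13%. Quintara agreement on 06.02.01: 06.03.04.02 not covered. → 13%.
Sum: 38% + 13% + 3% + 13% = 67%.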